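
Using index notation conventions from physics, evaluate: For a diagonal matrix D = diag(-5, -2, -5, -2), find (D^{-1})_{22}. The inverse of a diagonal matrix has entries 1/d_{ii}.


For a diagonal matrix, the inverse has entries (D^{-1})_{ii} = 1/d_{ii}.
The diagonal entries are: d_{11} = -5, d_{22} = -2, d_{33} = -5, d_{44} = -2
We need (D^{-1})_{22} = 1/d_{22} = 1/-2 = -1/2

-1/2


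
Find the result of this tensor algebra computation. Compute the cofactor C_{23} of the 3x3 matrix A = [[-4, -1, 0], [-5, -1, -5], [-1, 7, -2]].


To find cofactor C_{23}, delete row 2 and column 3.
The resulting 2x2 submatrix is: [[-4, -1], [-1, 7]]
Minor M_{23} = -4*7 - -1*-1
  = -28 - 1 = -29
Sign = (-1)^(2+3) = (-1)^5 = -1
Cofactor C_{23} = -1 * -29 = 29

29


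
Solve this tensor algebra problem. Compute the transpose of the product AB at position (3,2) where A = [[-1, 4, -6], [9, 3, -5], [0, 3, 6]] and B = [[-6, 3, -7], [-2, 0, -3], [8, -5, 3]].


(AB)^T_{ij} = (AB)_{ji} = sum_k A_{jk} B_{ki}.
For i=3, j=2 we need (AB)_{23}:
A_{21} * B_{13} = 9 * -7 = -63
A_{22} * B_{23} = 3 * -3 = -9
A_{23} * B_{33} = -5 * 3 = -15
Sum = -63 + -9 + -15 = -87

-87


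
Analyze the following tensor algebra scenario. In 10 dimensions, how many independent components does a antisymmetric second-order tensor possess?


A antisymmetric rank-2 tensor in d dimensions has d(d-1)/2 independent components.
d = 10
d(d-1)/2 = 10 * 9 / 2 = 90 / 2 = 45

45


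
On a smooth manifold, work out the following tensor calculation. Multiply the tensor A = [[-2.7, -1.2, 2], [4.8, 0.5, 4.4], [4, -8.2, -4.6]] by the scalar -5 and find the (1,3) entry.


Scalar multiplication: (cA)_{ij} = c * A_{ij}.
c = -5
A_{13} = 2
(cA)_{13} = -5 * 2 = -10

-10


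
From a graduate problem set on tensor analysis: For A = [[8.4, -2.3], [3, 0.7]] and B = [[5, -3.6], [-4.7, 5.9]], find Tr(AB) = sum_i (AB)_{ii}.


Tr(AB) = sum_i (AB)_{ii} where (AB)_{ii} = sum_k A_{ik} B_{ki}.
(AB)_{11} = 8.4*5 + -2.3*-4.7 = 52.81
(AB)_{22} = 3*-3.6 + 0.7*5.9 = -6.67
Tr(AB) = 52.81 + -6.67 = 46.14

46.14


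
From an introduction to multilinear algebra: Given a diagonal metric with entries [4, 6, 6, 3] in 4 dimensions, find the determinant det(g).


For a diagonal metric, the determinant is the product of diagonal entries.
Diagonal entries: 4, 6, 6, 3
det(g) = 4 * 6 * 6 * 3 = 432

432


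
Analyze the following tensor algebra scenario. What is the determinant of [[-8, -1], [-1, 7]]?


For a 2x2 matrix [[a, b], [c, d]], det = a*d - b*c.
a = -8, b = -1, c = -1, d = 7
a*d = -8 * 7 = -56
b*c = -1 * -1 = 1
det = -56 - 1 = -57

-57


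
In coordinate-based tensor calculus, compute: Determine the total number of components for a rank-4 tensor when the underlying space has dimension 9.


The number of components of a rank-r tensor in d dimensions is d^r.
Here d = 9 and r = 4.
9^4 = 6561

6561


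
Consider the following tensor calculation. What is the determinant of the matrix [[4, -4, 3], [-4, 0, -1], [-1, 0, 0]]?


Expanding along the first row, det(A) = a11*M_11 - a12*M_12 + a13*M_13, where M_1j is the (1,j) minor.
Minor M_11 = 0*0 - -1*0 = 0
Minor M_12 = -4*0 - -1*-1 = -1
Minor M_13 = -4*0 - 0*-1 = 0
det = 4*(0) - -4*(-1) + 3*(0)
    = 0 - 4 + 0
    = -4

-4


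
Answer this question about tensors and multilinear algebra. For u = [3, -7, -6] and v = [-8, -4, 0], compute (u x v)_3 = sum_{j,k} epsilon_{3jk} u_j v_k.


(u x v)_3 = sum_{j,k} epsilon_{3jk} u_j v_k. Only permutations of (1,2,3) contribute; the two non-zero terms are:
eps_{312} u_1 v_2 = 1 * 3 * -4 = -12
eps_{321} u_2 v_1 = -1 * -7 * -8 = -56
(u x v)_3 = -68

-68


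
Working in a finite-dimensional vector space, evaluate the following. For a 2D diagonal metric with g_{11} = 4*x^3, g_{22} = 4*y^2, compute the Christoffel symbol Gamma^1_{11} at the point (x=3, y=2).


For a diagonal metric, Gamma^k_{ij} = (1/2) g^{kk} (dg_{ik}/dx_j + dg_{jk}/dx_i - dg_{ij}/dx_k).
The metric is diagonal, so g_{ab} = 0 for a != b.
At the given point: g_{11} = 108, g_{22} = 16
g^{11} = 1/108
dg_{11}/dx_1 = dg_{11}/dx_1 = 108
dg_{11}/dx_1 = dg_{11}/dx_1 = 108
dg_{11}/dx_1 = dg_{11}/dx_1 = 108
Numerator = 108 + 108 - 108 = 108
Gamma^1_{11} = 108 / (2 * 108) = 1/2

1/2


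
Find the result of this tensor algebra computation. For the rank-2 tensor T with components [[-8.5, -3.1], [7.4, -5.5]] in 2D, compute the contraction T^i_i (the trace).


The contraction (trace) of a rank-2 tensor is the sum of its diagonal elements.
Diagonal entries: A[1,1] = -8.5, A[2,2] = -5.5
Tr(A) = -8.5 + -5.5 = -14

-14


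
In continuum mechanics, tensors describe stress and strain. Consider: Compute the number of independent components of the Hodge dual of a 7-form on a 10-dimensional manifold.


The Hodge dual of a p-form on an n-dimensional manifold is an (n-p)-form.
n = 10, p = 7, so dual degree = 10 - 7 = 3
The number of components is C(n, n-p) = C(10, 3) = 120

120


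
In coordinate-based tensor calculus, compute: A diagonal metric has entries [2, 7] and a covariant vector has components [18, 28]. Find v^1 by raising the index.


To raise an index with a diagonal metric: v^i = v_i / g_{ii}.
For index 1: v_1 = 18, g_{11} = 2
v^1 = 18 / 2 = 9

9


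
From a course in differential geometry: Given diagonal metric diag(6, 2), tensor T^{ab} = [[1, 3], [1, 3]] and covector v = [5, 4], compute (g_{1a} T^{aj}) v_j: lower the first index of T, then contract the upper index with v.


Step 1: lower the first index. For a diagonal metric, g_{ia} T^{aj} = g_{ii} T^{ij} (no sum on i).
g_{11} = 6
S_1{}^1 = 6 * T^{11} = 6 * 1 = 6
S_1{}^2 = 6 * T^{12} = 6 * 3 = 18
Step 2: contract S_1{}^j with v_j.
S_1{}^1 * v_1 = 6 * 5 = 30
S_1{}^2 * v_2 = 18 * 4 = 72
Result = 30 + 72 = 102

102


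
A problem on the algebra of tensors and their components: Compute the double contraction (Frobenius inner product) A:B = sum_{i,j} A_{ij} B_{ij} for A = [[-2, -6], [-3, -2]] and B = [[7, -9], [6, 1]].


A:B = sum over all i,j of A_{ij} * B_{ij}.
Row 1: -2*7=-14, -6*-9=54 => row sum = 40
Row 2: -3*6=-18, -2*1=-2 => row sum = -20
Total = 40 + -20 = 20

20


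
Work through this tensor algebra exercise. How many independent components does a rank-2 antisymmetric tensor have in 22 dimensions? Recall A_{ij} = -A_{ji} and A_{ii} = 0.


An antisymmetric rank-2 tensor satisfies A_{ij} = -A_{ji}, so diagonal entries are zero.
The independent components are the upper-triangular entries: C(n, 2) = n(n-1)/2.
n = 22
C(22, 2) = 22 * 21 / 2 = 462 / 2 = 231

231


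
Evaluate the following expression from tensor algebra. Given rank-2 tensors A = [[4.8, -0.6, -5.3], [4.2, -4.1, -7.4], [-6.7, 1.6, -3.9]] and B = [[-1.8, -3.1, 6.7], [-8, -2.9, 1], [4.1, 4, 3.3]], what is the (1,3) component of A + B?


Tensor addition is component-wise: (A + B)_{ij} = A_{ij} + B_{ij}.
A_{13} = -5.3
B_{13} = 6.7
(A + B)_{13} = -5.3 + 6.7 = 1.4

1.4


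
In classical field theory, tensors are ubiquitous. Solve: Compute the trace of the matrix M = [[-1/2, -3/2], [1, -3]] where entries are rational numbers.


The trace is the sum of diagonal entries.
Diagonal: M[1,1] = -1/2, M[2,2] = -3
Tr(M) = -1/2 + -3
Computing step by step:
After adding M[1,1]: -1/2
After adding M[2,2]: -7/2
Tr(M) = -7/2

-7/2


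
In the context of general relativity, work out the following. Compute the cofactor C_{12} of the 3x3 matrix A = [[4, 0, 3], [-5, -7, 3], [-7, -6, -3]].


To find cofactor C_{12}, delete row 1 and column 2.
The resulting 2x2 submatrix is: [[-5, 3], [-7, -3]]
Minor M_{12} = -5*-3 - 3*-7
  = 15 - -21 = 36
Sign = (-1)^(1+2) = (-1)^3 = -1
Cofactor C_{12} = -1 * 36 = -36

-36


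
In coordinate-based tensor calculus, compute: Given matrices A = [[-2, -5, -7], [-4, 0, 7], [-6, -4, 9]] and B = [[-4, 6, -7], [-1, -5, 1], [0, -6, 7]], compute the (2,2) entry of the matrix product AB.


(AB)_{ij} = sum_k A_{ik} B_{kj}.
For i=2, j=2:
A_{21} * B_{12} = -4 * 6 = -24
A_{22} * B_{22} = 0 * -5 = 0
A_{23} * B_{32} = 7 * -6 = -42
Sum = -24 + 0 + -42 = -66

-66


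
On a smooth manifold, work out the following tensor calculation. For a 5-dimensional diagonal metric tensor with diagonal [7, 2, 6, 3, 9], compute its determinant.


For a diagonal metric, the determinant is the product of diagonal entries.
Diagonal entries: 7, 2, 6, 3, 9
det(g) = 7 * 2 * 6 * 3 * 9 = 2268

2268


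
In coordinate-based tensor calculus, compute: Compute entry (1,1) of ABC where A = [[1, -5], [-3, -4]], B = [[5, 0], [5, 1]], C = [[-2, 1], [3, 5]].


(ABC)_{11} = sum_m (AB)_{1m} C_{m1}. First compute row 1 of AB.
(AB)_{11} = 1*5 + -5*5 = -20
(AB)_{12} = 1*0 + -5*1 = -5
Now contract with column 1 of C:
(AB)_{11} * C_{11} = -20 * -2 = 40
(AB)_{12} * C_{21} = -5 * 3 = -15
(ABC)_{11} = 40 + -15 = 25

25


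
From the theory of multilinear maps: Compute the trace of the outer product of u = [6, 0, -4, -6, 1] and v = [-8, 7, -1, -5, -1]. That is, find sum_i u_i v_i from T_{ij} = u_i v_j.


The outer product gives T_{ij} = u_i v_j.
The trace (contraction) is Tr(T) = sum_i T_{ii} = sum_i u_i v_i.
Diagonal entries:
T_{11} = u_1 * v_1 = 6 * -8 = -48
T_{22} = u_2 * v_2 = 0 * 7 = 0
T_{33} = u_3 * v_3 = -4 * -1 = 4
T_{44} = u_4 * v_4 = -6 * -5 = 30
T_{55} = u_5 * v_5 = 1 * -1 = -1
Tr(T) = -48 + 0 + 4 + 30 + -1 = -15

-15


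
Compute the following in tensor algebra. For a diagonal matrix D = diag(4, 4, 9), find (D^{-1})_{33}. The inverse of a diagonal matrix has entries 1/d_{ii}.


For a diagonal matrix, the inverse has entries (D^{-1})_{ii} = 1/d_{ii}.
The diagonal entries are: d_{11} = 4, d_{22} = 4, d_{33} = 9
We need (D^{-1})_{33} = 1/d_{33} = 1/9 = 1/9

1/9


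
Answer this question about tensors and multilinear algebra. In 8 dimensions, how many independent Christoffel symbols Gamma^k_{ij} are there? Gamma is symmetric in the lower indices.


Christoffel symbols Gamma^k_{ij} are symmetric in i,j, so there are d * d(d+1)/2 independent symbols.
d = 8
d(d+1)/2 = 8 * 9 / 2 = 36
Total = 8 * 36 = 288

288


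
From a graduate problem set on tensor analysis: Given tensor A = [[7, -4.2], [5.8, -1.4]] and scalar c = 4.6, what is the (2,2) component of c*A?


Scalar multiplication: (cA)_{ij} = c * A_{ij}.
c = 4.6
A_{22} = -1.4
(cA)_{22} = 4.6 * -1.4 = -6.44

-6.44


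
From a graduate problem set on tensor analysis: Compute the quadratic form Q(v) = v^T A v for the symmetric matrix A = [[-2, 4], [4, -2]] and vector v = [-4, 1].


First compute Av:
(Av)_1 = -2*-4 + 4*1 = 12
(Av)_2 = 4*-4 + -2*1 = -18
Av = [12, -18]
Then v^T (Av) = -4*12 + 1*-18
= -48 + -18 = -66

-66


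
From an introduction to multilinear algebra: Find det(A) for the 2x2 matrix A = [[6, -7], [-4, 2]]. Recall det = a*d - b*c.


For a 2x2 matrix [[a, b], [c, d]], det = a*d - b*c.
a = 6, b = -7, c = -4, d = 2
a*d = 6 * 2 = 12
b*c = -7 * -4 = 28
det = 12 - 28 = -16

-16


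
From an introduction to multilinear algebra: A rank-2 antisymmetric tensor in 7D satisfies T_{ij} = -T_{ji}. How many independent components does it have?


An antisymmetric rank-2 tensor satisfies A_{ij} = -A_{ji}, so diagonal entries are zero.
The independent components are the upper-triangular entries: C(n, 2) = n(n-1)/2.
n = 7
C(7, 2) = 7 * 6 / 2 = 42 / 2 = 21

21


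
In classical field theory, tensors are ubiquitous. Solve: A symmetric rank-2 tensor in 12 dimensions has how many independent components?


A symmetric rank-2 tensor in d dimensions has d(d+1)/2 independent components.
d = 12
d(d+1)/2 = 12 * 13 / 2 = 156 / 2 = 78

78


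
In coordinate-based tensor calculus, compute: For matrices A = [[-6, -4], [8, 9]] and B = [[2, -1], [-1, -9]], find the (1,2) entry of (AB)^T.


(AB)^T_{ij} = (AB)_{ji} = sum_k A_{jk} B_{ki}.
For i=1, j=2 we need (AB)_{21}:
A_{21} * B_{11} = 8 * 2 = 16
A_{22} * B_{21} = 9 * -1 = -9
Sum = 16 + -9 = 7

7


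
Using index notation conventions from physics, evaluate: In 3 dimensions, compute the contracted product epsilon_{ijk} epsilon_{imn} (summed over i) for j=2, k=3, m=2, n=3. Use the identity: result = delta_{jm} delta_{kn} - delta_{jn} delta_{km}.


Using the identity: epsilon_{ijk} epsilon_{imn} = delta_{jm} delta_{kn} - delta_{jn} delta_{km}.
delta_{22} = 1
delta_{33} = 1
delta_{23} = 0
delta_{32} = 0
Result = 1 * 1 - 0 * 0 = 1 - 0 = 1

1


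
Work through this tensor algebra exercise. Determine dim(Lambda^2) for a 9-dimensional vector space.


The dimension of the space of p-forms on an n-dimensional space is C(n, p).
n = 9, p = 2
C(9, 2) = 9! / (2! * 7!) = 36

36


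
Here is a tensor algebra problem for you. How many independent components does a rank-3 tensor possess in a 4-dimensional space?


The number of components of a rank-r tensor in d dimensions is d^r.
Here d = 4 and r = 3.
4^3 = 64

64


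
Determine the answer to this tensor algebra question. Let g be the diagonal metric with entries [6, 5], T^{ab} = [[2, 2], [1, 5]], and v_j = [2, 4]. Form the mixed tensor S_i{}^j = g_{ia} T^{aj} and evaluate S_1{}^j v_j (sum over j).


Step 1: lower the first index. For a diagonal metric, g_{ia} T^{aj} = g_{ii} T^{ij} (no sum on i).
g_{11} = 6
S_1{}^1 = 6 * T^{11} = 6 * 2 = 12
S_1{}^2 = 6 * T^{12} = 6 * 2 = 12
Step 2: contract S_1{}^j with v_j.
S_1{}^1 * v_1 = 12 * 2 = 24
S_1{}^2 * v_2 = 12 * 4 = 48
Result = 24 + 48 = 72

72


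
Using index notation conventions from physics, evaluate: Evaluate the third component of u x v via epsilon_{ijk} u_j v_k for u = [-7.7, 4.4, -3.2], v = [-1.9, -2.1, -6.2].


(u x v)_3 = sum_{j,k} epsilon_{3jk} u_j v_k. Only permutations of (1,2,3) contribute; the two non-zero terms are:
eps_{312} u_1 v_2 = 1 * -7.7 * -2.1 = 16.17
eps_{321} u_2 v_1 = -1 * 4.4 * -1.9 = 8.36
(u x v)_3 = 24.53

24.53


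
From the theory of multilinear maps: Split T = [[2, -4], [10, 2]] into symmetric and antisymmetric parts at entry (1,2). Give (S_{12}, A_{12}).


T_{12} = -4
T_{21} = 10
S_{12} = (-4 + 10)/2 = 6/2 = 3
A_{12} = (-4 - 10)/2 = -14/2 = -7
Check: S + A = 3 + -7 = -4 = T_{12}.

(3, -7)


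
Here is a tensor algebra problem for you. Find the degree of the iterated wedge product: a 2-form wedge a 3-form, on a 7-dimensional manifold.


The degree of a wedge product is the sum of the degrees of the individual forms.
Degrees: 2, 3
Total degree = 2 + 3 = 5

5


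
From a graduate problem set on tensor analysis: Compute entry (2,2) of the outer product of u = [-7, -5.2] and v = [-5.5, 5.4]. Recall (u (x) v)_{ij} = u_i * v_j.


The outer product entry T_{ij} = u_i * v_j.
We need i=2, j=2.
u_2 = -5.2, v_2 = 5.4
T_{2,2} = -5.2 * 5.4 = -28.08

-28.08


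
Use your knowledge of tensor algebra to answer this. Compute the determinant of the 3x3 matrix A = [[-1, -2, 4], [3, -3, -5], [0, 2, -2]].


Expanding along the first row, det(A) = a11*M_11 - a12*M_12 + a13*M_13, where M_1j is the (1,j) minor.
Minor M_11 = -3*-2 - -5*2 = 16
Minor M_12 = 3*-2 - -5*0 = -6
Minor M_13 = 3*2 - -3*0 = 6
det = -1*(16) - -2*(-6) + 4*(6)
    = -16 - 12 + 24
    = -4

-4


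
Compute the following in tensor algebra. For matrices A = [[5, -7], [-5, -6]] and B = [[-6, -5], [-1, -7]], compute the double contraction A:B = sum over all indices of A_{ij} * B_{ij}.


A:B = sum over all i,j of A_{ij} * B_{ij}.
Row 1: 5*-6=-30, -7*-5=35 => row sum = 5
Row 2: -5*-1=5, -6*-7=42 => row sum = 47
Total = 5 + 47 = 52

52


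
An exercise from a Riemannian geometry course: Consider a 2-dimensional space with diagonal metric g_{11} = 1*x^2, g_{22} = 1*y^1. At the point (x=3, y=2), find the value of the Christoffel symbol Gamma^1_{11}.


For a diagonal metric, Gamma^k_{ij} = (1/2) g^{kk} (dg_{ik}/dx_j + dg_{jk}/dx_i - dg_{ij}/dx_k).
The metric is diagonal, so g_{ab} = 0 for a != b.
At the given point: g_{11} = 9, g_{22} = 2
g^{11} = 1/9
dg_{11}/dx_1 = dg_{11}/dx_1 = 6
dg_{11}/dx_1 = dg_{11}/dx_1 = 6
dg_{11}/dx_1 = dg_{11}/dx_1 = 6
Numerator = 6 + 6 - 6 = 6
Gamma^1_{11} = 6 / (2 * 9) = 1/3

1/3


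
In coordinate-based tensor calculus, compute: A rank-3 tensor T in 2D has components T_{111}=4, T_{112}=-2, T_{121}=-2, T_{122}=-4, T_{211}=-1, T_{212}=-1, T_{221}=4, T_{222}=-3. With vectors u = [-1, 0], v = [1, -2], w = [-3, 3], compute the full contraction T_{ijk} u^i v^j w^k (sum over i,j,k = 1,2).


S = sum over i,j,k of T_{ijk} u_i v_j w_k. Expanding all 8 terms:
T_{111}*u_1*v_1*w_1 = 4*-1*1*-3 = 12  (running total: 12)
T_{112}*u_1*v_1*w_2 = -2*-1*1*3 = 6  (running total: 18)
T_{121}*u_1*v_2*w_1 = -2*-1*-2*-3 = 12  (running total: 30)
T_{122}*u_1*v_2*w_2 = -4*-1*-2*3 = -24  (running total: 6)
T_{211}*u_2*v_1*w_1 = -1*0*1*-3 = 0  (running total: 6)
T_{212}*u_2*v_1*w_2 = -1*0*1*3 = 0  (running total: 6)
T_{221}*u_2*v_2*w_1 = 4*0*-2*-3 = 0  (running total: 6)
T_{222}*u_2*v_2*w_2 = -3*0*-2*3 = 0  (running total: 6)
S = 6

6


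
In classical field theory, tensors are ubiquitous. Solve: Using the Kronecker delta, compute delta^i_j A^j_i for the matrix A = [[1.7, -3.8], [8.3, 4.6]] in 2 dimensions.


The contraction (trace) of a rank-2 tensor is the sum of its diagonal elements.
Diagonal entries: A[1,1] = 1.7, A[2,2] = 4.6
Tr(A) = 1.7 + 4.6 = 6.3

6.3


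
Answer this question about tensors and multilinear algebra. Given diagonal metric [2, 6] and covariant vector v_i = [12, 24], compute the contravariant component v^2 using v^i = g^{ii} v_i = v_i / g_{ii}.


To raise an index with a diagonal metric: v^i = v_i / g_{ii}.
For index 2: v_2 = 24, g_{22} = 6
v^2 = 24 / 6 = 4

4


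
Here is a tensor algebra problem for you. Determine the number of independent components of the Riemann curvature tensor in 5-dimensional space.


The Riemann tensor in d dimensions has d^2(d^2 - 1)/12 independent components.
d = 5, so d^2 = 25
d^2 - 1 = 24
d^2(d^2 - 1) = 25 * 24 = 600
Divide by 12: 600 / 12 = 50

50


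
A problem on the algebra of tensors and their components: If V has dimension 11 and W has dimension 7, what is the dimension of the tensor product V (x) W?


The dimension of a tensor product is the product of dimensions.
dim(V) = 11, dim(W) = 7
dim(V (x) W) = 11 * 7 = 77

77


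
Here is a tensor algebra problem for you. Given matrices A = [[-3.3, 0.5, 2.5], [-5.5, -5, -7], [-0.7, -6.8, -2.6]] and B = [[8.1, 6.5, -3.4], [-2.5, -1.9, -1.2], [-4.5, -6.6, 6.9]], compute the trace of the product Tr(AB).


Tr(AB) = sum_i (AB)_{ii} where (AB)_{ii} = sum_k A_{ik} B_{ki}.
(AB)_{11} = -3.3*8.1 + 0.5*-2.5 + 2.5*-4.5 = -39.23
(AB)_{22} = -5.5*6.5 + -5*-1.9 + -7*-6.6 = 19.95
(AB)_{33} = -0.7*-3.4 + -6.8*-1.2 + -2.6*6.9 = -7.4
Tr(AB) = -39.23 + 19.95 + -7.4 = -26.68

-26.68


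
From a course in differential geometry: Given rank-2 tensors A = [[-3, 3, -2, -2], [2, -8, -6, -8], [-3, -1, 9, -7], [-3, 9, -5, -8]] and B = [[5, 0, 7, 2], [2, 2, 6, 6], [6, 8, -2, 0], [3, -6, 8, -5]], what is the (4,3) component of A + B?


Tensor addition is component-wise: (A + B)_{ij} = A_{ij} + B_{ij}.
A_{43} = -5
B_{43} = 8
(A + B)_{43} = -5 + 8 = 3

3


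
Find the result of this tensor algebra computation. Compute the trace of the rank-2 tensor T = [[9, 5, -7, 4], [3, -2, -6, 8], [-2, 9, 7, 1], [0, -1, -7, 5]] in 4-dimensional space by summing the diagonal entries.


The contraction (trace) of a rank-2 tensor is the sum of its diagonal elements.
Diagonal entries: A[1,1] = 9, A[2,2] = -2, A[3,3] = 7, A[4,4] = 5
Tr(A) = 9 + -2 + 7 + 5 = 19

19


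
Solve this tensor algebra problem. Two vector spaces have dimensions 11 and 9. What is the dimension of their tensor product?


The dimension of a tensor product is the product of dimensions.
dim(V) = 11, dim(W) = 9
dim(V (x) W) = 11 * 9 = 99

99


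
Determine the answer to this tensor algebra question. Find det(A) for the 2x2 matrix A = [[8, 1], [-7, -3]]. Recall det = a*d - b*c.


For a 2x2 matrix [[a, b], [c, d]], det = a*d - b*c.
a = 8, b = 1, c = -7, d = -3
a*d = 8 * -3 = -24
b*c = 1 * -7 = -7
det = -24 - -7 = -17

-17


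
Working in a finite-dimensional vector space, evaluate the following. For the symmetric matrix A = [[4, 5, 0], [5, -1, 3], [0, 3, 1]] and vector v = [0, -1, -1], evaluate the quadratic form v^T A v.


First compute Av:
(Av)_1 = 4*0 + 5*-1 + 0*-1 = -5
(Av)_2 = 5*0 + -1*-1 + 3*-1 = -2
(Av)_3 = 0*0 + 3*-1 + 1*-1 = -4
Av = [-5, -2, -4]
Then v^T (Av) = 0*-5 + -1*-2 + -1*-4
= 0 + 2 + 4 = 6

6


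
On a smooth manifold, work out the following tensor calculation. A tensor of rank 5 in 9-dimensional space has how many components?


The number of components of a rank-r tensor in d dimensions is d^r.
Here d = 9 and r = 5.
9^5 = 59049

59049


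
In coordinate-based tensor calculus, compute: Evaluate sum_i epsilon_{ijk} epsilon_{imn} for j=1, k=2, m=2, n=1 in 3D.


Using the identity: epsilon_{ijk} epsilon_{imn} = delta_{jm} delta_{kn} - delta_{jn} delta_{km}.
delta_{12} = 0
delta_{21} = 0
delta_{11} = 1
delta_{22} = 1
Result = 0 * 0 - 1 * 1 = 0 - 1 = -1

-1


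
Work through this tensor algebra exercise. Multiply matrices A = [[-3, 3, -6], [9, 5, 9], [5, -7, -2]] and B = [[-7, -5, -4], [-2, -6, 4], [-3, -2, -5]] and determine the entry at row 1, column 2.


(AB)_{ij} = sum_k A_{ik} B_{kj}.
For i=1, j=2:
A_{11} * B_{12} = -3 * -5 = 15
A_{12} * B_{22} = 3 * -6 = -18
A_{13} * B_{32} = -6 * -2 = 12
Sum = 15 + -18 + 12 = 9

9


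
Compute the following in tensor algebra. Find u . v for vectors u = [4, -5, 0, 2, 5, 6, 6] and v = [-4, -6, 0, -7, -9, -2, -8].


The inner product u . v = sum of u_i * v_i.
Term-by-term: 4 * -4, -5 * -6, 0 * 0, 2 * -7, 5 * -9, 6 * -2, 6 * -8
Products: -16, 30, 0, -14, -45, -12, -48
Sum = -16 + 30 + 0 + -14 + -45 + -12 + -48 = -105

-105


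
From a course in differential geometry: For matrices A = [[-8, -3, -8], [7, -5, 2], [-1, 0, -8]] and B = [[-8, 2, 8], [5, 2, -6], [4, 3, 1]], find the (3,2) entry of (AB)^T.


(AB)^T_{ij} = (AB)_{ji} = sum_k A_{jk} B_{ki}.
For i=3, j=2 we need (AB)_{23}:
A_{21} * B_{13} = 7 * 8 = 56
A_{22} * B_{23} = -5 * -6 = 30
A_{23} * B_{33} = 2 * 1 = 2
Sum = 56 + 30 + 2 = 88

88


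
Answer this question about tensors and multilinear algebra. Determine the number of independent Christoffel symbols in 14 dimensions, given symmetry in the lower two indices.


Christoffel symbols Gamma^k_{ij} are symmetric in i,j, so there are d * d(d+1)/2 independent symbols.
d = 14
d(d+1)/2 = 14 * 15 / 2 = 105
Total = 14 * 105 = 1470

1470


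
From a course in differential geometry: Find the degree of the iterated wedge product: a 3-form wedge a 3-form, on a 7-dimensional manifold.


The degree of a wedge product is the sum of the degrees of the individual forms.
Degrees: 3, 3
Total degree = 3 + 3 = 6

6


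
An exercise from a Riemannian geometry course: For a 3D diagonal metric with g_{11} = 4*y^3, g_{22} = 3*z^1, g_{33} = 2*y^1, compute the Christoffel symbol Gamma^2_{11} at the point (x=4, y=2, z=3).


For a diagonal metric, Gamma^k_{ij} = (1/2) g^{kk} (dg_{ik}/dx_j + dg_{jk}/dx_i - dg_{ij}/dx_k).
The metric is diagonal, so g_{ab} = 0 for a != b.
At the given point: g_{11} = 32, g_{22} = 9, g_{33} = 4
g^{22} = 1/9
dg_{12}/dx_1 = 0 (off-diagonal)
dg_{12}/dx_1 = 0 (off-diagonal)
dg_{11}/dx_2 = dg_{11}/dx_2 = 48
Numerator = 0 + 0 - 48 = -48
Gamma^2_{11} = -48 / (2 * 9) = -8/3

-8/3


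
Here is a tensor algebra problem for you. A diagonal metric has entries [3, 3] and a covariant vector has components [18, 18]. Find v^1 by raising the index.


To raise an index with a diagonal metric: v^i = v_i / g_{ii}.
For index 1: v_1 = 18, g_{11} = 3
v^1 = 18 / 3 = 6

6


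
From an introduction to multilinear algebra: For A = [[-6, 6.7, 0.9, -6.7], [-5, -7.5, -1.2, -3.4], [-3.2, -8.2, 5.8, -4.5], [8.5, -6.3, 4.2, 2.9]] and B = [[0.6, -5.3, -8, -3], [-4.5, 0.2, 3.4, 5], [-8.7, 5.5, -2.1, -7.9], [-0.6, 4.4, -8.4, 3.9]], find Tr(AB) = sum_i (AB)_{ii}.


Tr(AB) = sum_i (AB)_{ii} where (AB)_{ii} = sum_k A_{ik} B_{ki}.
(AB)_{11} = -6*0.6 + 6.7*-4.5 + 0.9*-8.7 + -6.7*-0.6 = -37.56
(AB)_{22} = -5*-5.3 + -7.5*0.2 + -1.2*5.5 + -3.4*4.4 = 3.44
(AB)_{33} = -3.2*-8 + -8.2*3.4 + 5.8*-2.1 + -4.5*-8.4 = 23.34
(AB)_{44} = 8.5*-3 + -6.3*5 + 4.2*-7.9 + 2.9*3.9 = -78.87
Tr(AB) = -37.56 + 3.44 + 23.34 + -78.87 = -89.65

-89.65


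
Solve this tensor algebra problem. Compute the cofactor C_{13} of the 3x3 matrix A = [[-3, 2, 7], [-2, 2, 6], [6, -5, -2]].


To find cofactor C_{13}, delete row 1 and column 3.
The resulting 2x2 submatrix is: [[-2, 2], [6, -5]]
Minor M_{13} = -2*-5 - 2*6
  = 10 - 12 = -2
Sign = (-1)^(1+3) = (-1)^4 = 1
Cofactor C_{13} = 1 * -2 = -2

-2


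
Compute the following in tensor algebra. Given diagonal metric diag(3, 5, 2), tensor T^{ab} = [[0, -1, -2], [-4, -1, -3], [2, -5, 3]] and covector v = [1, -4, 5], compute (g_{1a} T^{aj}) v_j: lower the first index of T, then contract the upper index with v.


Step 1: lower the first index. For a diagonal metric, g_{ia} T^{aj} = g_{ii} T^{ij} (no sum on i).
g_{11} = 3
S_1{}^1 = 3 * T^{11} = 3 * 0 = 0
S_1{}^2 = 3 * T^{12} = 3 * -1 = -3
S_1{}^3 = 3 * T^{13} = 3 * -2 = -6
Step 2: contract S_1{}^j with v_j.
S_1{}^1 * v_1 = 0 * 1 = 0
S_1{}^2 * v_2 = -3 * -4 = 12
S_1{}^3 * v_3 = -6 * 5 = -30
Result = 0 + 12 + -30 = -18

-18


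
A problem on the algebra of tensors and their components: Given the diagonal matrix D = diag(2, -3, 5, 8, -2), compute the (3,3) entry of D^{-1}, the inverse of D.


For a diagonal matrix, the inverse has entries (D^{-1})_{ii} = 1/d_{ii}.
The diagonal entries are: d_{11} = 2, d_{22} = -3, d_{33} = 5, d_{44} = 8, d_{55} = -2
We need (D^{-1})_{33} = 1/d_{33} = 1/5 = 1/5

1/5


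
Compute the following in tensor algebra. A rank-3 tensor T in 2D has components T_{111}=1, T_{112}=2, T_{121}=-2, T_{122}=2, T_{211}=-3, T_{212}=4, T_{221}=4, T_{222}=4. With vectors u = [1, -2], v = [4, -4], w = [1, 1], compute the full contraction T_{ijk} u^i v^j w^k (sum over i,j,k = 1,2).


S = sum over i,j,k of T_{ijk} u_i v_j w_k. Expanding all 8 terms:
T_{111}*u_1*v_1*w_1 = 1*1*4*1 = 4  (running total: 4)
T_{112}*u_1*v_1*w_2 = 2*1*4*1 = 8  (running total: 12)
T_{121}*u_1*v_2*w_1 = -2*1*-4*1 = 8  (running total: 20)
T_{122}*u_1*v_2*w_2 = 2*1*-4*1 = -8  (running total: 12)
T_{211}*u_2*v_1*w_1 = -3*-2*4*1 = 24  (running total: 36)
T_{212}*u_2*v_1*w_2 = 4*-2*4*1 = -32  (running total: 4)
T_{221}*u_2*v_2*w_1 = 4*-2*-4*1 = 32  (running total: 36)
T_{222}*u_2*v_2*w_2 = 4*-2*-4*1 = 32  (running total: 68)
S = 68

68


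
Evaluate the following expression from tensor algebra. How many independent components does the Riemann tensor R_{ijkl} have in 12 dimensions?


The Riemann tensor in d dimensions has d^2(d^2 - 1)/12 independent components.
d = 12, so d^2 = 144
d^2 - 1 = 143
d^2(d^2 - 1) = 144 * 143 = 20592
Divide by 12: 20592 / 12 = 1716

1716


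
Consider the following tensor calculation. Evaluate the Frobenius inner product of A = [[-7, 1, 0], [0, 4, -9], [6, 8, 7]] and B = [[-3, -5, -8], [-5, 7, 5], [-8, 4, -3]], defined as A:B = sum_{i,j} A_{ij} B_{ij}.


A:B = sum over all i,j of A_{ij} * B_{ij}.
Row 1: -7*-3=21, 1*-5=-5, 0*-8=0 => row sum = 16
Row 2: 0*-5=0, 4*7=28, -9*5=-45 => row sum = -17
Row 3: 6*-8=-48, 8*4=32, 7*-3=-21 => row sum = -37
Total = 16 + -17 + -37 = -38

-38


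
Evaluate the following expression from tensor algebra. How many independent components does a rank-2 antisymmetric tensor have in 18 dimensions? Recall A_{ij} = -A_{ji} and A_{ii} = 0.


An antisymmetric rank-2 tensor satisfies A_{ij} = -A_{ji}, so diagonal entries are zero.
The independent components are the upper-triangular entries: C(n, 2) = n(n-1)/2.
n = 18
C(18, 2) = 18 * 17 / 2 = 306 / 2 = 153

153


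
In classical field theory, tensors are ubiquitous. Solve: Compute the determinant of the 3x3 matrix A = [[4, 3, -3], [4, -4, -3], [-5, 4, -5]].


Expanding along the first row, det(A) = a11*M_11 - a12*M_12 + a13*M_13, where M_1j is the (1,j) minor.
Minor M_11 = -4*-5 - -3*4 = 32
Minor M_12 = 4*-5 - -3*-5 = -35
Minor M_13 = 4*4 - -4*-5 = -4
det = 4*(32) - 3*(-35) + -3*(-4)
    = 128 - -105 + 12
    = 245

245


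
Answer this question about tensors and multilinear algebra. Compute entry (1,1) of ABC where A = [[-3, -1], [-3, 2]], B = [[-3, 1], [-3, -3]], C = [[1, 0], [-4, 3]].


(ABC)_{11} = sum_m (AB)_{1m} C_{m1}. First compute row 1 of AB.
(AB)_{11} = -3*-3 + -1*-3 = 12
(AB)_{12} = -3*1 + -1*-3 = 0
Now contract with column 1 of C:
(AB)_{11} * C_{11} = 12 * 1 = 12
(AB)_{12} * C_{21} = 0 * -4 = 0
(ABC)_{11} = 12 + 0 = 12

12


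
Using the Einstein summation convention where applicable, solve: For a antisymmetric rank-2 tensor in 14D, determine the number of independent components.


A antisymmetric rank-2 tensor in d dimensions has d(d-1)/2 independent components.
d = 14
d(d-1)/2 = 14 * 13 / 2 = 182 / 2 = 91

91


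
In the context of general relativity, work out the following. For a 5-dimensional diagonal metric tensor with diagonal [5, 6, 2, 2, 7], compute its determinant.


For a diagonal metric, the determinant is the product of diagonal entries.
Diagonal entries: 5, 6, 2, 2, 7
det(g) = 5 * 6 * 2 * 2 * 7 = 840

840


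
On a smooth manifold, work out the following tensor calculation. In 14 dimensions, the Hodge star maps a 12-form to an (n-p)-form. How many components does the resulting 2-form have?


The Hodge dual of a p-form on an n-dimensional manifold is an (n-p)-form.
n = 14, p = 12, so dual degree = 14 - 12 = 2
The number of components is C(n, n-p) = C(14, 2) = 91

91


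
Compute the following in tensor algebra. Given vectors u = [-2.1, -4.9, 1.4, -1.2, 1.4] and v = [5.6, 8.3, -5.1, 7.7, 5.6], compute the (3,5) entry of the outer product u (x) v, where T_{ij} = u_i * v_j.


The outer product entry T_{ij} = u_i * v_j.
We need i=3, j=5.
u_3 = 1.4, v_5 = 5.6
T_{3,5} = 1.4 * 5.6 = 7.84

7.84


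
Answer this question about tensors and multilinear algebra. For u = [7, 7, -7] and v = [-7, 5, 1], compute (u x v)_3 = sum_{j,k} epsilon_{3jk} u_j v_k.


(u x v)_3 = sum_{j,k} epsilon_{3jk} u_j v_k. Only permutations of (1,2,3) contribute; the two non-zero terms are:
eps_{312} u_1 v_2 = 1 * 7 * 5 = 35
eps_{321} u_2 v_1 = -1 * 7 * -7 = 49
(u x v)_3 = 84

84


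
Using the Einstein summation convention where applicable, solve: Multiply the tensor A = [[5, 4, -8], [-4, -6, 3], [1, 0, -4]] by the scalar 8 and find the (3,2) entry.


Scalar multiplication: (cA)_{ij} = c * A_{ij}.
c = 8
A_{32} = 0
(cA)_{32} = 8 * 0 = 0

0


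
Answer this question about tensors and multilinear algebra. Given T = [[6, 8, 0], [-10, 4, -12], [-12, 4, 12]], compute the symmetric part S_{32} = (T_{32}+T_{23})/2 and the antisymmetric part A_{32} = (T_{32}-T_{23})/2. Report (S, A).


T_{32} = 4
T_{23} = -12
S_{32} = (4 + -12)/2 = -8/2 = -4
A_{32} = (4 - -12)/2 = 16/2 = 8
Check: S + A = -4 + 8 = 4 = T_{32}.

(-4, 8)


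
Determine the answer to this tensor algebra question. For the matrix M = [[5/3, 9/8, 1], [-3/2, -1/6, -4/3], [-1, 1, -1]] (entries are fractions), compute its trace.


The trace is the sum of diagonal entries.
Diagonal: M[1,1] = 5/3, M[2,2] = -1/6, M[3,3] = -1
Tr(M) = 5/3 + -1/6 + -1
Computing step by step:
After adding M[1,1]: 5/3
After adding M[2,2]: 3/2
After adding M[3,3]: 1/2
Tr(M) = 1/2

1/2


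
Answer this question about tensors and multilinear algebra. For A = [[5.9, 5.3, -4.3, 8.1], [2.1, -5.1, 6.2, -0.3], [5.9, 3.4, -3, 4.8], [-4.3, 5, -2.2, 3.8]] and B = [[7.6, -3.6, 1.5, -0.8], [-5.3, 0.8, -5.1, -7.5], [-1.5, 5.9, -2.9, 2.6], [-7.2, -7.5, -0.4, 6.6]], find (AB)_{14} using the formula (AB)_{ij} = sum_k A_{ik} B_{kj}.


(AB)_{ij} = sum_k A_{ik} B_{kj}.
For i=1, j=4:
A_{11} * B_{14} = 5.9 * -0.8 = -4.72
A_{12} * B_{24} = 5.3 * -7.5 = -39.75
A_{13} * B_{34} = -4.3 * 2.6 = -11.18
A_{14} * B_{44} = 8.1 * 6.6 = 53.46
Sum = -4.72 + -39.75 + -11.18 + 53.46 = -2.19

-2.19


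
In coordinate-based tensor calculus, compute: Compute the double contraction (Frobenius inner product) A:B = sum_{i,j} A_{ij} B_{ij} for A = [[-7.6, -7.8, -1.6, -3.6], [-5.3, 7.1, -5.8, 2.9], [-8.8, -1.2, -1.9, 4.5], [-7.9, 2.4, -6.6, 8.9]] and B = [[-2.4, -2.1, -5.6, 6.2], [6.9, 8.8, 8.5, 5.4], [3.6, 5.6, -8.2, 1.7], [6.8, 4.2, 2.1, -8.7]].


A:B = sum over all i,j of A_{ij} * B_{ij}.
Row 1: -7.6*-2.4=18.24, -7.8*-2.1=16.38, -1.6*-5.6=8.96, -3.6*6.2=-22.32 => row sum = 21.26
Row 2: -5.3*6.9=-36.57, 7.1*8.8=62.48, -5.8*8.5=-49.3, 2.9*5.4=15.66 => row sum = -7.73
Row 3: -8.8*3.6=-31.68, -1.2*5.6=-6.72, -1.9*-8.2=15.58, 4.5*1.7=7.65 => row sum = -15.17
Row 4: -7.9*6.8=-53.72, 2.4*4.2=10.08, -6.6*2.1=-13.86, 8.9*-8.7=-77.43 => row sum = -134.93
Total = 21.26 + -7.73 + -15.17 + -134.93 = -136.57

-136.57


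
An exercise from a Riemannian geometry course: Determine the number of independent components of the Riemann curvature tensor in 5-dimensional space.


The Riemann tensor in d dimensions has d^2(d^2 - 1)/12 independent components.
d = 5, so d^2 = 25
d^2 - 1 = 24
d^2(d^2 - 1) = 25 * 24 = 600
Divide by 12: 600 / 12 = 50

50


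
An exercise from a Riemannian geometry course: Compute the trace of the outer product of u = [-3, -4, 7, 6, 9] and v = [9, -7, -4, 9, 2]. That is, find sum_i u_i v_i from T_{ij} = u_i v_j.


The outer product gives T_{ij} = u_i v_j.
The trace (contraction) is Tr(T) = sum_i T_{ii} = sum_i u_i v_i.
Diagonal entries:
T_{11} = u_1 * v_1 = -3 * 9 = -27
T_{22} = u_2 * v_2 = -4 * -7 = 28
T_{33} = u_3 * v_3 = 7 * -4 = -28
T_{44} = u_4 * v_4 = 6 * 9 = 54
T_{55} = u_5 * v_5 = 9 * 2 = 18
Tr(T) = -27 + 28 + -28 + 54 + 18 = 45

45


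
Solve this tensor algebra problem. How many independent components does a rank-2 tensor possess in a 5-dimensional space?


The number of components of a rank-r tensor in d dimensions is d^r.
Here d = 5 and r = 2.
5^2 = 25

25


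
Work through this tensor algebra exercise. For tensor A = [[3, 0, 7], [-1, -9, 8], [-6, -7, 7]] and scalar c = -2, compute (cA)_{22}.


Scalar multiplication: (cA)_{ij} = c * A_{ij}.
c = -2
A_{22} = -9
(cA)_{22} = -2 * -9 = 18

18


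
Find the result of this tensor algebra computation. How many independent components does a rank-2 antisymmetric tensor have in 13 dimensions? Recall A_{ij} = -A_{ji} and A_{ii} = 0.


An antisymmetric rank-2 tensor satisfies A_{ij} = -A_{ji}, so diagonal entries are zero.
The independent components are the upper-triangular entries: C(n, 2) = n(n-1)/2.
n = 13
C(13, 2) = 13 * 12 / 2 = 156 / 2 = 78

78


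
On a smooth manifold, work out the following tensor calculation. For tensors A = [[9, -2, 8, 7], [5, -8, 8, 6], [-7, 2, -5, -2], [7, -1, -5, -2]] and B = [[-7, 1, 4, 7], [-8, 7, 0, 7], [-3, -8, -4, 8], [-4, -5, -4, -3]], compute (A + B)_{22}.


Tensor addition is component-wise: (A + B)_{ij} = A_{ij} + B_{ij}.
A_{22} = -8
B_{22} = 7
(A + B)_{22} = -8 + 7 = -1

-1


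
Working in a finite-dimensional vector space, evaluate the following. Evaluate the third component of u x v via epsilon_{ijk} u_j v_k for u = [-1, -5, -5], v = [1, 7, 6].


(u x v)_3 = sum_{j,k} epsilon_{3jk} u_j v_k. Only permutations of (1,2,3) contribute; the two non-zero terms are:
eps_{312} u_1 v_2 = 1 * -1 * 7 = -7
eps_{321} u_2 v_1 = -1 * -5 * 1 = 5
(u x v)_3 = -2

-2


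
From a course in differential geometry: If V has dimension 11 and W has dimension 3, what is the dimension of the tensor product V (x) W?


The dimension of a tensor product is the product of dimensions.
dim(V) = 11, dim(W) = 3
dim(V (x) W) = 11 * 3 = 33

33


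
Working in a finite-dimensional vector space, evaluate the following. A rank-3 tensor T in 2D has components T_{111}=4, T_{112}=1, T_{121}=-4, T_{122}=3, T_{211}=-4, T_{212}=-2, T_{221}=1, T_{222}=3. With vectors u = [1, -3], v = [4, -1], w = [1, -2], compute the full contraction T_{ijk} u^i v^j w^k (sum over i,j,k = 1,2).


S = sum over i,j,k of T_{ijk} u_i v_j w_k. Expanding all 8 terms:
T_{111}*u_1*v_1*w_1 = 4*1*4*1 = 16  (running total: 16)
T_{112}*u_1*v_1*w_2 = 1*1*4*-2 = -8  (running total: 8)
T_{121}*u_1*v_2*w_1 = -4*1*-1*1 = 4  (running total: 12)
T_{122}*u_1*v_2*w_2 = 3*1*-1*-2 = 6  (running total: 18)
T_{211}*u_2*v_1*w_1 = -4*-3*4*1 = 48  (running total: 66)
T_{212}*u_2*v_1*w_2 = -2*-3*4*-2 = -48  (running total: 18)
T_{221}*u_2*v_2*w_1 = 1*-3*-1*1 = 3  (running total: 21)
T_{222}*u_2*v_2*w_2 = 3*-3*-1*-2 = -18  (running total: 3)
S = 3

3


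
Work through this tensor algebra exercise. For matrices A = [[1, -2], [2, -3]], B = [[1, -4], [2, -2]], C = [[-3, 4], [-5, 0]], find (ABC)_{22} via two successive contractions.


(ABC)_{22} = sum_m (AB)_{2m} C_{m2}. First compute row 2 of AB.
(AB)_{21} = 2*1 + -3*2 = -4
(AB)_{22} = 2*-4 + -3*-2 = -2
Now contract with column 2 of C:
(AB)_{21} * C_{12} = -4 * 4 = -16
(AB)_{22} * C_{22} = -2 * 0 = 0
(ABC)_{22} = -16 + 0 = -16

-16


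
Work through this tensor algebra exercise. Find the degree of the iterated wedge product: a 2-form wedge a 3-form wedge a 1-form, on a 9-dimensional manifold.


The degree of a wedge product is the sum of the degrees of the individual forms.
Degrees: 2, 3, 1
Total degree = 2 + 3 + 1 = 6

6


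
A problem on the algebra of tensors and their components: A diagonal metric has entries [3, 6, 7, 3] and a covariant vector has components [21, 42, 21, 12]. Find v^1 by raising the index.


To raise an index with a diagonal metric: v^i = v_i / g_{ii}.
For index 1: v_1 = 21, g_{11} = 3
v^1 = 21 / 3 = 7

7


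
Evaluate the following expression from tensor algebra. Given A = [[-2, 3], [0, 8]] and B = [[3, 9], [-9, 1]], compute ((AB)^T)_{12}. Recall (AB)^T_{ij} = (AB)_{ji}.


(AB)^T_{ij} = (AB)_{ji} = sum_k A_{jk} B_{ki}.
For i=1, j=2 we need (AB)_{21}:
A_{21} * B_{11} = 0 * 3 = 0
A_{22} * B_{21} = 8 * -9 = -72
Sum = 0 + -72 = -72

-72


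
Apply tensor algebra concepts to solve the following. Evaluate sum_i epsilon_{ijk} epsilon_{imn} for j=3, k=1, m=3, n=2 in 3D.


Using the identity: epsilon_{ijk} epsilon_{imn} = delta_{jm} delta_{kn} - delta_{jn} delta_{km}.
delta_{33} = 1
delta_{12} = 0
delta_{32} = 0
delta_{13} = 0
Result = 1 * 0 - 0 * 0 = 0 - 0 = 0

0


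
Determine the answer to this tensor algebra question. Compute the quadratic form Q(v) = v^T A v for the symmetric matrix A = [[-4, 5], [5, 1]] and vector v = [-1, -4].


First compute Av:
(Av)_1 = -4*-1 + 5*-4 = -16
(Av)_2 = 5*-1 + 1*-4 = -9
Av = [-16, -9]
Then v^T (Av) = -1*-16 + -4*-9
= 16 + 36 = 52

52


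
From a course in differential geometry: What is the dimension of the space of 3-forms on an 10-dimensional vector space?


The dimension of the space of p-forms on an n-dimensional space is C(n, p).
n = 10, p = 3
C(10, 3) = 10! / (3! * 7!) = 120

120


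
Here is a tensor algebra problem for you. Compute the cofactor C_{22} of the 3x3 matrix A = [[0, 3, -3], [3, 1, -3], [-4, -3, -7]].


To find cofactor C_{22}, delete row 2 and column 2.
The resulting 2x2 submatrix is: [[0, -3], [-4, -7]]
Minor M_{22} = 0*-7 - -3*-4
  = 0 - 12 = -12
Sign = (-1)^(2+2) = (-1)^4 = 1
Cofactor C_{22} = 1 * -12 = -12

-12


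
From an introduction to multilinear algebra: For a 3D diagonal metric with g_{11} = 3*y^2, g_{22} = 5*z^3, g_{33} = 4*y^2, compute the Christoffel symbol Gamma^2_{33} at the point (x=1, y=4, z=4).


For a diagonal metric, Gamma^k_{ij} = (1/2) g^{kk} (dg_{ik}/dx_j + dg_{jk}/dx_i - dg_{ij}/dx_k).
The metric is diagonal, so g_{ab} = 0 for a != b.
At the given point: g_{11} = 48, g_{22} = 320, g_{33} = 64
g^{22} = 1/320
dg_{32}/dx_3 = 0 (off-diagonal)
dg_{32}/dx_3 = 0 (off-diagonal)
dg_{33}/dx_2 = dg_{33}/dx_2 = 32
Numerator = 0 + 0 - 32 = -32
Gamma^2_{33} = -32 / (2 * 320) = -1/20

-1/20


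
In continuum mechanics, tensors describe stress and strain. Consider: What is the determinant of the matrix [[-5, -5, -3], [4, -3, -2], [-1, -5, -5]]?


Expanding along the first row, det(A) = a11*M_11 - a12*M_12 + a13*M_13, where M_1j is the (1,j) minor.
Minor M_11 = -3*-5 - -2*-5 = 5
Minor M_12 = 4*-5 - -2*-1 = -22
Minor M_13 = 4*-5 - -3*-1 = -23
det = -5*(5) - -5*(-22) + -3*(-23)
    = -25 - 110 + 69
    = -66

-66


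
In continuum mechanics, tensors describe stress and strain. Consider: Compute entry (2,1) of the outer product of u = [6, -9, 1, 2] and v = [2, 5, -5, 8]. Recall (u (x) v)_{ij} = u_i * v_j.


The outer product entry T_{ij} = u_i * v_j.
We need i=2, j=1.
u_2 = -9, v_1 = 2
T_{2,1} = -9 * 2 = -18

-18
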